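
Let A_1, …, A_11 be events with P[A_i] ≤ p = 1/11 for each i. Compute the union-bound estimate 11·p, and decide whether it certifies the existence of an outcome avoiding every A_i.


Union bound: P[∪_{i=1}^{11} A_i] ≤ Σ_i P[A_i] ≤ 11·p = 11·(1/11) = 1.
Numerically: 1 ≈ 1.0000000.
Is 1 < 1? NO.
Since the bound 1 is ≥ 1, the union bound is uninformative here; it does NOT by itself certify existence.

11·p = 1 ≈ 1.0000000; existence NOT certified by the union bound.


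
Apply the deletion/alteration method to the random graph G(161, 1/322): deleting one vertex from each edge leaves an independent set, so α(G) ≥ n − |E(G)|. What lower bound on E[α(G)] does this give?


E[|E(G)|] = C(161, 2)·p = 12880 · (1/322) = 40.
E[α(G)] ≥ n − E[|E(G)|] = 161 − 40 = 121.
Numerically: ≈ 121.0000.
(This is only a lower bound; the true E[α(G)] may be larger.)

E[α(G)] ≥ 121 ≈ 121.0000.


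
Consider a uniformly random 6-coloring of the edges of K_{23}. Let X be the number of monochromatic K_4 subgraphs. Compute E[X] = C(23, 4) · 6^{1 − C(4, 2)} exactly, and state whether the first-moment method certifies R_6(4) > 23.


E[X] = C(23, 4) · 6^{1 − 6} = 8855 · 6^{−5} = 8855/7776.
As a reduced fraction: E[X] = 8855/7776 ≈ 1.13876.
Is E[X] < 1? NO.
Since E[X] ≥ 1, the first-moment bound is inconclusive at n = 23; it does NOT by itself certify R_6(4) > 23.

E[X] = 8855/7776 ≈ 1.13876; E[X] ≥ 1; first-moment method inconclusive here.


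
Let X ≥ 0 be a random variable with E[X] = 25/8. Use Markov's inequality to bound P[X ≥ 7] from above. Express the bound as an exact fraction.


μ = E[X] = 25/8, a = 7.
Markov: P[X ≥ 7] ≤ μ/a = (25/8)/7 = 25/56.
Numerically: ≈ 0.44643.
(Since a = 7 > μ = 3.12500, the bound 25/56 is < 1 and informative.)

P[X ≥ 7] ≤ 25/56 ≈ 0.44643.


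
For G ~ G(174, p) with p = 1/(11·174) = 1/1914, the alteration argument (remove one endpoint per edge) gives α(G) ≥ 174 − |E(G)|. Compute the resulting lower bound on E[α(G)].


E[|E(G)|] = C(174, 2)·p = 15051 · (1/1914) = 173/22.
E[α(G)] ≥ n − E[|E(G)|] = 174 − 173/22 = 3655/22.
Numerically: ≈ 166.1364.
(This is only a lower bound; the true E[α(G)] may be larger.)

E[α(G)] ≥ 3655/22 ≈ 166.1364.


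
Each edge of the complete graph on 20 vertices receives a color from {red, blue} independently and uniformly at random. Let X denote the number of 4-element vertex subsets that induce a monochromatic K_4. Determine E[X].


Let X = Σ_S X_S over the C(20, 4) = 4845 subsets S of size 4, where X_S = 1 if the K_4 on S is monochromatic.
For a fixed S, the K_4 on S has C(4, 2) = 6 edges. P[all 6 edges red] = (1/2)^6, and likewise for blue, so P[monochromatic] = 2·(1/2)^6 = 2^{1 − 6} = 1/32.
Summing: E[X] = C(20, 4) · 2^{1 − 6} = 4845 · 1/32 = 4845/32.
Numerically: E[X] ≈ 151.406250.

E[X] = C(20,4)·2^(1−C(4,2)) = 4845/32 ≈ 151.406250.


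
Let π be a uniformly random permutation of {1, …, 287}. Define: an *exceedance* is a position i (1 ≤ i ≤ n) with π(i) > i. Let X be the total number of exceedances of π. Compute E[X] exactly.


Write X = Σ_{i=1}^{287} X_i, where X_i = 1_{π(i) > i}.
For each fixed i, π(i) is uniform over {1, …, 287} (marginal of a uniform permutation), so P[π(i) > i] = (n − i)/n. Summing: Σ_{i=1}^{287} (n − i)/n = (0 + 1 + … + 286)/287 = 287(287 − 1)/(2·287) = (287 − 1)/2.
Hence E[X] = Σ_{i=1}^{287} (287 − i)/287 = 143 ≈ 143.000.

E[X] = 143 = 143.000.


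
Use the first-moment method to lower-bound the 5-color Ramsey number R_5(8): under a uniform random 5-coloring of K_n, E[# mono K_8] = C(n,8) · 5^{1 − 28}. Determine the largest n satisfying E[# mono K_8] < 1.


We need C(n, 8) · 5^{1 − 28} < 1, i.e. C(n, 8) < 5^{28 − 1} = 7450580596923828125.
Check values of n near the boundary:
  n = 860: C(860, 8) = 7182671140665308145; 7182671140665308145 < 7450580596923828125? YES
  n = 861: C(861, 8) = 7250034996615275865; 7250034996615275865 < 7450580596923828125? YES
  n = 862: C(862, 8) = 7317951015318931845; 7317951015318931845 < 7450580596923828125? YES
  n = 863: C(863, 8) = 7386423071602617757; 7386423071602617757 < 7450580596923828125? YES
  n = 864: C(864, 8) = 7455455062926006708; 7455455062926006708 < 7450580596923828125? NO
The largest n with C(n, 8) < 7450580596923828125 is n = 863 (where E[X] = 7386423071602617757/7450580596923828125 ≈ 0.991389). Hence R_5(8) > 863, i.e. R_5(8) ≥ 864.

Largest n = 863; hence R_5(8) > 863.


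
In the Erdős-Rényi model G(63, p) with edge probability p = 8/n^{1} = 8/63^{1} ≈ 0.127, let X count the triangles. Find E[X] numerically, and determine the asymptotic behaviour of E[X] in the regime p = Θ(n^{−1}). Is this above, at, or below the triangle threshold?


Number of potential triangles: C(63, 3) = 39711.
Each occurs with probability p³ ≈ (0.127)³ ≈ 2.04762e-03.
By linearity: E[X] = C(63, 3)·p³ ≈ 39711 · 2.04762e-03 ≈ 81.313.
Here α = 1, so p = 8/n is exactly at the triangle threshold p ~ 1/n. Asymptotically E[X] → c³/6 = 8³/6 = 256/3 ≈ 85.333, a bounded constant. In this regime the triangle count is asymptotically Poisson(c³/6).

E[X] ≈ 81.313; in regime p = Θ(1/n^{1}) E[X] stays bounded (at the triangle threshold p ~ 1/n).


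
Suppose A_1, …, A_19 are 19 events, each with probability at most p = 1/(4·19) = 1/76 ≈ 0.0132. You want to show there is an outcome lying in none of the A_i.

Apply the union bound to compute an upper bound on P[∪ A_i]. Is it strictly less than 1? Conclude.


Union bound: P[∪_{i=1}^{19} A_i] ≤ Σ_i P[A_i] ≤ 19·p = 19·(1/76) = 1/4.
Numerically: 1/4 ≈ 0.2500.
Is 1/4 < 1? YES.
Since P[∪ A_i] ≤ 1/4 < 1, the complement has P[∩ A_i^c] ≥ 1 − 1/4 = 3/4 > 0, so some outcome avoids every A_i.

19·p = 1/4 ≈ 0.2500; existence CERTIFIED by the union bound.


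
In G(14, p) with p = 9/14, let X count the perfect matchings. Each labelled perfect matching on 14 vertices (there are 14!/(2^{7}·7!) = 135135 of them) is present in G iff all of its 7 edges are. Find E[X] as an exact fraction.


K_14 has 14!/(2^{7}·7!) = 135135 labelled perfect matchings.
For each such perfect matching H, let X_H = 1 if all 7 edges of H are present in G. Then P[X_H = 1] = p^{7} = (9/14)^{7} = 4782969/105413504.
By linearity of expectation: E[X] = Σ_H E[X_H] = 135135 · p^{7} = 135135 · 4782969/105413504 = 92335216545/15059072.
Numerically: E[X] ≈ 6.13e+03.

E[X] = 135135 · (9/14)^{7} = 92335216545/15059072 ≈ 6.13e+03.


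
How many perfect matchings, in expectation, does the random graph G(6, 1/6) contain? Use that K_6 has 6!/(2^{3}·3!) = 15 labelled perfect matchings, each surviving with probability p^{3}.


K_6 has 6!/(2^{3}·3!) = 15 labelled perfect matchings.
For each such perfect matching H, let X_H = 1 if all 3 edges of H are present in G. Then P[X_H = 1] = p^{3} = (1/6)^{3} = 1/216.
By linearity of expectation: E[X] = Σ_H E[X_H] = 15 · p^{3} = 15 · 1/216 = 5/72.
Numerically: E[X] ≈ 0.06944.

E[X] = 15 · (1/6)^{3} = 5/72 ≈ 0.06944.


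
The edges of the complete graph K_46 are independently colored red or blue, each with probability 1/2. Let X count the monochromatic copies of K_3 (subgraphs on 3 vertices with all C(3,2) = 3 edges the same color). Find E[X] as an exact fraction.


Let X = Σ_S X_S over the C(46, 3) = 15180 subsets S of size 3, where X_S = 1 if the K_3 on S is monochromatic.
For a fixed S, the K_3 on S has C(3, 2) = 3 edges. P[all 3 edges red] = (1/2)^3, and likewise for blue, so P[monochromatic] = 2·(1/2)^3 = 2^{1 − 3} = 1/4.
By linearity: E[X] = C(46, 3) · 2^{1 − 3} = 15180 · 1/4 = 3795.
Numerically: E[X] ≈ 3795.0000.

E[X] = C(46,3)·2^(1−C(3,2)) = 3795 ≈ 3795.0000.


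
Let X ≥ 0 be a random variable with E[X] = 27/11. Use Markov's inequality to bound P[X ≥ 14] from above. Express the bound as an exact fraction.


μ = E[X] = 27/11, a = 14.
Markov: P[X ≥ 14] ≤ μ/a = (27/11)/14 = 27/154.
Numerically: ≈ 0.175325.
(Since a = 14 > μ = 2.454545, the bound 27/154 is < 1 and informative.)

P[X ≥ 14] ≤ 27/154 ≈ 0.175325.


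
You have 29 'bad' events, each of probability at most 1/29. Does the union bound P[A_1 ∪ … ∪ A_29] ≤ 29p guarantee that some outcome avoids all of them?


Union bound: P[∪_{i=1}^{29} A_i] ≤ Σ_i P[A_i] ≤ 29·p = 29·(1/29) = 1.
Numerically: 1 ≈ 1.0000000.
Is 1 < 1? NO.
Since the bound 1 is ≥ 1, the union bound is uninformative here; it does NOT by itself certify existence.

29·p = 1 ≈ 1.0000000; existence NOT certified by the union bound.


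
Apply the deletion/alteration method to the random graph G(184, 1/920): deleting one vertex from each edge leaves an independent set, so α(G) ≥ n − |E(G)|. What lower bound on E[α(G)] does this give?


E[|E(G)|] = C(184, 2)·p = 16836 · (1/920) = 183/10.
E[α(G)] ≥ n − E[|E(G)|] = 184 − 183/10 = 1657/10.
Numerically: ≈ 165.7000.
(This is only a lower bound; the true E[α(G)] may be larger.)

E[α(G)] ≥ 1657/10 ≈ 165.7000.


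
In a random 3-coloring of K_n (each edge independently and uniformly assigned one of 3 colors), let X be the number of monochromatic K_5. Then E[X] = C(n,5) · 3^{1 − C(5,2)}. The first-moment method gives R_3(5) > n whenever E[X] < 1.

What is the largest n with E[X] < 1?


We need C(n, 5) · 3^{1 − 10} < 1, i.e. C(n, 5) < 3^{10 − 1} = 19683.
Check values of n near the boundary:
  n = 19: C(19, 5) = 11628; 11628 < 19683? YES
  n = 20: C(20, 5) = 15504; 15504 < 19683? YES
  n = 21: C(21, 5) = 20349; 20349 < 19683? NO
  n = 22: C(22, 5) = 26334; 26334 < 19683? NO
  n = 23: C(23, 5) = 33649; 33649 < 19683? NO
The largest n with C(n, 5) < 19683 is n = 20 (where E[X] = 5168/6561 ≈ 0.7877). Hence R_3(5) > 20, i.e. R_3(5) ≥ 21.

Largest n = 20; hence R_3(5) > 20.


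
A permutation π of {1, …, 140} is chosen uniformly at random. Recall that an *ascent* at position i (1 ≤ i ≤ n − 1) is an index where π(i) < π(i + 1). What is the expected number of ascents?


Write X = Σ X_I over i = 1, …, 139, with X_I the indicator of one ascent.
There are 139 indicators.
For each fixed i, the pair (π(i), π(i+1)) is a uniformly random ordered pair of distinct values from {1, …, 140}; by symmetry P[π(i) < π(i+1)] = 1/2.
By linearity: E[X] = 139 · (1/2) = (140 − 1) · (1/2) = 139/2 ≈ 69.500.

E[X] = 139/2 = 69.500.


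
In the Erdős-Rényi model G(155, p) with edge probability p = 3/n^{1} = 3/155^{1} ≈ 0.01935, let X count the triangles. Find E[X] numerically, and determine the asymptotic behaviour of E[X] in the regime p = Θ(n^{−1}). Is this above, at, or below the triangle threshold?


Number of potential triangles: C(155, 3) = 608685.
Each occurs with probability p³ ≈ (0.01935)³ ≈ 7.250512e-06.
By linearity: E[X] = C(155, 3)·p³ ≈ 608685 · 7.250512e-06 ≈ 4.4133.
Here α = 1, so p = 3/n is exactly at the triangle threshold p ~ 1/n. Asymptotically E[X] → c³/6 = 3³/6 = 9/2 ≈ 4.5000, a bounded constant. In this regime the triangle count is asymptotically Poisson(c³/6).

E[X] ≈ 4.4133; in regime p = Θ(1/n^{1}) E[X] stays bounded (at the triangle threshold p ~ 1/n).


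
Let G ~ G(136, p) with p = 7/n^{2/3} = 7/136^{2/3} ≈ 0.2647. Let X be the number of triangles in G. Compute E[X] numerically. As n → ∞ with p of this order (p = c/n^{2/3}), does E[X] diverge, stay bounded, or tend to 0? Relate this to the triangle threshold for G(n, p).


Number of potential triangles: C(136, 3) = 410040.
Each occurs with probability p³ ≈ (0.2647)³ ≈ 1.854455e-02.
By linearity: E[X] = C(136, 3)·p³ ≈ 410040 · 1.854455e-02 ≈ 7604.0074.
Since α = 2/3 < 1, p = c/n^{2/3} ≫ 1/n is above the triangle threshold p ~ 1/n. Asymptotically E[X] ~ (c³/6)·n^{3(1−α)} = (7³/6)·n^{1} → ∞; triangles are abundant w.h.p.

E[X] ≈ 7604.0074; in regime p = Θ(1/n^{2/3}) E[X] diverges (above the triangle threshold p ~ 1/n).


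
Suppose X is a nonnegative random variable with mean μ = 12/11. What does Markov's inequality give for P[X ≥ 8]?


μ = E[X] = 12/11, a = 8.
Markov: P[X ≥ 8] ≤ μ/a = (12/11)/8 = 3/22.
Numerically: ≈ 0.13636.
(Since a = 8 > μ = 1.09091, the bound 3/22 is < 1 and informative.)

P[X ≥ 8] ≤ 3/22 ≈ 0.13636.


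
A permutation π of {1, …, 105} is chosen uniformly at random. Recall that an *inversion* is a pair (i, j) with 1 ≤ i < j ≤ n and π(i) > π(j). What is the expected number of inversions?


Write X = Σ X_I over the C(105, 2) = 5460 pairs i < j, with X_I the indicator of one inversion.
There are 5460 indicators.
For each fixed pair i < j, the values π(i) and π(j) are two distinct elements of {1, …, 105} in uniformly random order; by symmetry P[π(i) > π(j)] = 1/2.
By linearity: E[X] = 5460 · (1/2) = C(105, 2) · (1/2) = 5460/2 = 2730 ≈ 2730.000000.

E[X] = 2730 = 2730.000000.


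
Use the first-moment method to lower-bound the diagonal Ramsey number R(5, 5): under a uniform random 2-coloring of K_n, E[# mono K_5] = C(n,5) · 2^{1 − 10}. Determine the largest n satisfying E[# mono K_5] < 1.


We need C(n, 5) · 2^{1 − 10} < 1, i.e. C(n, 5) < 2^{10 − 1} = 512.
Check values of n near the boundary:
  n = 8: C(8, 5) = 56; 56 < 512? YES
  n = 9: C(9, 5) = 126; 126 < 512? YES
  n = 10: C(10, 5) = 252; 252 < 512? YES
  n = 11: C(11, 5) = 462; 462 < 512? YES
  n = 12: C(12, 5) = 792; 792 < 512? NO
The largest n with C(n, 5) < 512 is n = 11 (where E[X] = 231/256 ≈ 0.9023). Hence R(5, 5) > 11, i.e. R(5, 5) ≥ 12.

Largest n = 11; hence R(5, 5) > 11.


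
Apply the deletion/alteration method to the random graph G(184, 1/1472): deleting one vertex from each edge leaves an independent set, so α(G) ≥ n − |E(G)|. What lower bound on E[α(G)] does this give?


E[|E(G)|] = C(184, 2)·p = 16836 · (1/1472) = 183/16.
E[α(G)] ≥ n − E[|E(G)|] = 184 − 183/16 = 2761/16.
Numerically: ≈ 172.562.
(This is only a lower bound; the true E[α(G)] may be larger.)

E[α(G)] ≥ 2761/16 ≈ 172.562.


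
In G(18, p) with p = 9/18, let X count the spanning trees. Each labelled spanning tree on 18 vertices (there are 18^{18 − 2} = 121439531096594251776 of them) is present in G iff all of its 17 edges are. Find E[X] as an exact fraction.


K_18 has 18^{18 − 2} = 121439531096594251776 labelled spanning trees.
For each such spanning tree H, let X_H = 1 if all 17 edges of H are present in G. Then P[X_H = 1] = p^{17} = (1/2)^{17} = 1/131072.
Summing the indicators: E[X] = Σ_H E[X_H] = 121439531096594251776 · p^{17} = 121439531096594251776 · 1/131072 = 1853020188851841/2.
Numerically: E[X] ≈ 9.265e+14.

E[X] = 121439531096594251776 · (1/2)^{17} = 1853020188851841/2 ≈ 9.265e+14.


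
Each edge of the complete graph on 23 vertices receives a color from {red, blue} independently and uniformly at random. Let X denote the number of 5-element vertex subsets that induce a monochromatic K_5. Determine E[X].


Let X = Σ_S X_S over the C(23, 5) = 33649 subsets S of size 5, where X_S = 1 if the K_5 on S is monochromatic.
For a fixed S, the K_5 on S has C(5, 2) = 10 edges. P[all 10 edges red] = (1/2)^10, and likewise for blue, so P[monochromatic] = 2·(1/2)^10 = 2^{1 − 10} = 1/512.
By linearity: E[X] = C(23, 5) · 2^{1 − 10} = 33649 · 1/512 = 33649/512.
Numerically: E[X] ≈ 65.72070.

E[X] = C(23,5)·2^(1−C(5,2)) = 33649/512 ≈ 65.72070.


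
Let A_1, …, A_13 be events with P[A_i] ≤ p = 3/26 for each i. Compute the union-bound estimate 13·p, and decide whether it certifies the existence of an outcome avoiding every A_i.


Union bound: P[∪_{i=1}^{13} A_i] ≤ Σ_i P[A_i] ≤ 13·p = 13·(3/26) = 3/2.
Numerically: 3/2 ≈ 1.5000.
Is 3/2 < 1? NO.
Since the bound 3/2 is ≥ 1, the union bound is uninformative here; it does NOT by itself certify existence.

13·p = 3/2 ≈ 1.5000; existence NOT certified by the union bound.


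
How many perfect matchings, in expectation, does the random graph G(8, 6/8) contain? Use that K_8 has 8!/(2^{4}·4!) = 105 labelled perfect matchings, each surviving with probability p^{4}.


K_8 has 8!/(2^{4}·4!) = 105 labelled perfect matchings.
For each such perfect matching H, let X_H = 1 if all 4 edges of H are present in G. Then P[X_H = 1] = p^{4} = (3/4)^{4} = 81/256.
By linearity: E[X] = Σ_H E[X_H] = 105 · p^{4} = 105 · 81/256 = 8505/256.
Numerically: E[X] ≈ 33.2227.

E[X] = 105 · (3/4)^{4} = 8505/256 ≈ 33.2227.


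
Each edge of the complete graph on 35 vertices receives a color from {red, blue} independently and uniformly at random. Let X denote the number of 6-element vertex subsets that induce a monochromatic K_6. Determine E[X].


Let X = Σ_S X_S over the C(35, 6) = 1623160 subsets S of size 6, where X_S = 1 if the K_6 on S is monochromatic.
For a fixed S, the K_6 on S has C(6, 2) = 15 edges. P[all 15 edges red] = (1/2)^15, and likewise for blue, so P[monochromatic] = 2·(1/2)^15 = 2^{1 − 15} = 1/16384.
By linearity: E[X] = C(35, 6) · 2^{1 − 15} = 1623160 · 1/16384 = 202895/2048.
Numerically: E[X] ≈ 99.069824.

E[X] = C(35,6)·2^(1−C(6,2)) = 202895/2048 ≈ 99.069824.


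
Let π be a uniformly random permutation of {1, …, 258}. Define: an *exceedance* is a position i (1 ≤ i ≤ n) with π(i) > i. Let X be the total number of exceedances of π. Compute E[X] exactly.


Write X = Σ_{i=1}^{258} X_i, where X_i = 1_{π(i) > i}.
For each fixed i, π(i) is uniform over {1, …, 258} (marginal of a uniform permutation), so P[π(i) > i] = (n − i)/n. Summing: Σ_{i=1}^{258} (n − i)/n = (0 + 1 + … + 257)/258 = 258(258 − 1)/(2·258) = (258 − 1)/2.
Hence E[X] = Σ_{i=1}^{258} (258 − i)/258 = 257/2 ≈ 128.5000.

E[X] = 257/2 = 128.5000.


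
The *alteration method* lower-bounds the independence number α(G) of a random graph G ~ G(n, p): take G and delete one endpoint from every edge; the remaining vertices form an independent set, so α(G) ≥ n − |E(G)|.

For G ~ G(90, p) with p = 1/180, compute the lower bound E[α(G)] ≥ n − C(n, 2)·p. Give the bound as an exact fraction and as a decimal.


E[|E(G)|] = C(90, 2)·p = 4005 · (1/180) = 89/4.
E[α(G)] ≥ n − E[|E(G)|] = 90 − 89/4 = 271/4.
Numerically: ≈ 67.750000.
(This is only a lower bound; the true E[α(G)] may be larger.)

E[α(G)] ≥ 271/4 ≈ 67.750000.


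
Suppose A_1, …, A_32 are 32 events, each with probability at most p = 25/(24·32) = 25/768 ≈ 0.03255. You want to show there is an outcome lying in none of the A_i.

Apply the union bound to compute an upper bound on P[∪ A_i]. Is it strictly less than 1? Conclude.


Union bound: P[∪_{i=1}^{32} A_i] ≤ Σ_i P[A_i] ≤ 32·p = 32·(25/768) = 25/24.
Numerically: 25/24 ≈ 1.04167.
Is 25/24 < 1? NO.
Since the bound 25/24 is ≥ 1, the union bound is uninformative here; it does NOT by itself certify existence.

32·p = 25/24 ≈ 1.04167; existence NOT certified by the union bound.


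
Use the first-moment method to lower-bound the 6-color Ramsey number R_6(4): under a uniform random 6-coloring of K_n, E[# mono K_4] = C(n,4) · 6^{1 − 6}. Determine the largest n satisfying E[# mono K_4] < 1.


We need C(n, 4) · 6^{1 − 6} < 1, i.e. C(n, 4) < 6^{6 − 1} = 7776.
Check values of n near the boundary:
  n = 16: C(16, 4) = 1820; 1820 < 7776? YES
  n = 17: C(17, 4) = 2380; 2380 < 7776? YES
  n = 18: C(18, 4) = 3060; 3060 < 7776? YES
  n = 19: C(19, 4) = 3876; 3876 < 7776? YES
  n = 20: C(20, 4) = 4845; 4845 < 7776? YES
  n = 21: C(21, 4) = 5985; 5985 < 7776? YES
  n = 22: C(22, 4) = 7315; 7315 < 7776? YES
  n = 23: C(23, 4) = 8855; 8855 < 7776? NO
  n = 24: C(24, 4) = 10626; 10626 < 7776? NO
The largest n with C(n, 4) < 7776 is n = 22 (where E[X] = 7315/7776 ≈ 0.94072). Hence R_6(4) > 22, i.e. R_6(4) ≥ 23.

Largest n = 22; hence R_6(4) > 22.


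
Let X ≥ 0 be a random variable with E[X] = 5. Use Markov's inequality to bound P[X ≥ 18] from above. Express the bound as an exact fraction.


μ = E[X] = 5, a = 18.
Markov: P[X ≥ 18] ≤ μ/a = (5)/18 = 5/18.
Numerically: ≈ 0.27778.
(Since a = 18 > μ = 5.00000, the bound 5/18 is < 1 and informative.)

P[X ≥ 18] ≤ 5/18 ≈ 0.27778.


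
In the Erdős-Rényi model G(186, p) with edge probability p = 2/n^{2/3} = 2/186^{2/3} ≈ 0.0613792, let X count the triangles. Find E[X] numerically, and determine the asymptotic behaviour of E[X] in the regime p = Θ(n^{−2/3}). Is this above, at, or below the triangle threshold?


Number of potential triangles: C(186, 3) = 1055240.
Each occurs with probability p³ ≈ (0.0613792)³ ≈ 2.31240606e-04.
By linearity: E[X] = C(186, 3)·p³ ≈ 1055240 · 2.31240606e-04 ≈ 244.014337.
Since α = 2/3 < 1, p = c/n^{2/3} ≫ 1/n is above the triangle threshold p ~ 1/n. Asymptotically E[X] ~ (c³/6)·n^{3(1−α)} = (2³/6)·n^{1} → ∞; triangles are abundant w.h.p.

E[X] ≈ 244.014337; in regime p = Θ(1/n^{2/3}) E[X] diverges (above the triangle threshold p ~ 1/n).


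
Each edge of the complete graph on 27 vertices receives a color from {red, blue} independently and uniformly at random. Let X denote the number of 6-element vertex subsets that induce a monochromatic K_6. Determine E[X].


Let X = Σ_S X_S over the C(27, 6) = 296010 subsets S of size 6, where X_S = 1 if the K_6 on S is monochromatic.
For a fixed S, the K_6 on S has C(6, 2) = 15 edges. P[all 15 edges red] = (1/2)^15, and likewise for blue, so P[monochromatic] = 2·(1/2)^15 = 2^{1 − 15} = 1/16384.
By linearity: E[X] = C(27, 6) · 2^{1 − 15} = 296010 · 1/16384 = 148005/8192.
Numerically: E[X] ≈ 18.067.

E[X] = C(27,6)·2^(1−C(6,2)) = 148005/8192 ≈ 18.067.


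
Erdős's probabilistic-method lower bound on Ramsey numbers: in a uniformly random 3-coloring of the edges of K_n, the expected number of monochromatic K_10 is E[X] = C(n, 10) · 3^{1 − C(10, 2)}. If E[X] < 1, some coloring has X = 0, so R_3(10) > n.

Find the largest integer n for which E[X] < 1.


We need C(n, 10) · 3^{1 − 45} < 1, i.e. C(n, 10) < 3^{45 − 1} = 984770902183611232881.
Check values of n near the boundary:
  n = 570: C(570, 10) = 921524823451961408691; 921524823451961408691 < 984770902183611232881? YES
  n = 571: C(571, 10) = 937951290893172842001; 937951290893172842001 < 984770902183611232881? YES
  n = 572: C(572, 10) = 954640815642161682606; 954640815642161682606 < 984770902183611232881? YES
  n = 573: C(573, 10) = 971597135635805762226; 971597135635805762226 < 984770902183611232881? YES
  n = 574: C(574, 10) = 988824035203816502691; 988824035203816502691 < 984770902183611232881? NO
The largest n with C(n, 10) < 984770902183611232881 is n = 573 (where E[X] = 35985079097622435638/36472996377170786403 ≈ 0.98662). Hence R_3(10) > 573, i.e. R_3(10) ≥ 574.

Largest n = 573; hence R_3(10) > 573.


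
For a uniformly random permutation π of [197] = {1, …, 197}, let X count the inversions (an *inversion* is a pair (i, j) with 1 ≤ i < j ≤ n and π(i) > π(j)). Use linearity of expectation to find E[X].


Write X = Σ X_I over the C(197, 2) = 19306 pairs i < j, with X_I the indicator of one inversion.
There are 19306 indicators.
For each fixed pair i < j, the values π(i) and π(j) are two distinct elements of {1, …, 197} in uniformly random order; by symmetry P[π(i) > π(j)] = 1/2.
By linearity: E[X] = 19306 · (1/2) = C(197, 2) · (1/2) = 19306/2 = 9653 ≈ 9653.000.

E[X] = 9653 = 9653.000.


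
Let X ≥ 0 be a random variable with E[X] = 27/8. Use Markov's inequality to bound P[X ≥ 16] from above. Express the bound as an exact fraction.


μ = E[X] = 27/8, a = 16.
Markov: P[X ≥ 16] ≤ μ/a = (27/8)/16 = 27/128.
Numerically: ≈ 0.210938.
(Since a = 16 > μ = 3.375000, the bound 27/128 is < 1 and informative.)

P[X ≥ 16] ≤ 27/128 ≈ 0.210938.


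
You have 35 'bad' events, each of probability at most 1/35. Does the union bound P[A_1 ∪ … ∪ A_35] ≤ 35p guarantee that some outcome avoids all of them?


Union bound: P[∪_{i=1}^{35} A_i] ≤ Σ_i P[A_i] ≤ 35·p = 35·(1/35) = 1.
Numerically: 1 ≈ 1.00000.
Is 1 < 1? NO.
Since the bound 1 is ≥ 1, the union bound is uninformative here; it does NOT by itself certify existence.

35·p = 1 ≈ 1.00000; existence NOT certified by the union bound.


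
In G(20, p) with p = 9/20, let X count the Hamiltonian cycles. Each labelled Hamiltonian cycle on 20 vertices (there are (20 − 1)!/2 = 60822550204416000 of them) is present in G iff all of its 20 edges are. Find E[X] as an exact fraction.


K_20 has (20 − 1)!/2 = 60822550204416000 labelled Hamiltonian cycles.
For each such Hamiltonian cycle H, let X_H = 1 if all 20 edges of H are present in G. Then P[X_H = 1] = p^{20} = (9/20)^{20} = 12157665459056928801/104857600000000000000000000.
Summing the indicators: E[X] = Σ_H E[X_H] = 60822550204416000 · p^{20} = 60822550204416000 · 12157665459056928801/104857600000000000000000000 = 180532279724605553545860280221/25600000000000000000.
Numerically: E[X] ≈ 7.052e+09.

E[X] = 60822550204416000 · (9/20)^{20} = 180532279724605553545860280221/25600000000000000000 ≈ 7.052e+09.


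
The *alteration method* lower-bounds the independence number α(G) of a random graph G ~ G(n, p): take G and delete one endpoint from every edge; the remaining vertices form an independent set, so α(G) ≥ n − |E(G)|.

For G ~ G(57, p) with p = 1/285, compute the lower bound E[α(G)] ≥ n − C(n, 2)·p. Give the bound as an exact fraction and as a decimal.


E[|E(G)|] = C(57, 2)·p = 1596 · (1/285) = 28/5.
E[α(G)] ≥ n − E[|E(G)|] = 57 − 28/5 = 257/5.
Numerically: ≈ 51.400000.
(This is only a lower bound; the true E[α(G)] may be larger.)

E[α(G)] ≥ 257/5 ≈ 51.400000.


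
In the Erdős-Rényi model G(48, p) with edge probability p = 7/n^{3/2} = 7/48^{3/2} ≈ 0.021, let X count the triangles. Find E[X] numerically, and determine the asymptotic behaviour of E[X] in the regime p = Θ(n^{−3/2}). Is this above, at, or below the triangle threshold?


Number of potential triangles: C(48, 3) = 17296.
Each occurs with probability p³ ≈ (0.021)³ ≈ 9.32628e-06.
By linearity: E[X] = C(48, 3)·p³ ≈ 17296 · 9.32628e-06 ≈ 0.161.
Since α = 3/2 > 1, p = c/n^{3/2} = o(1/n) is below the triangle threshold p ~ 1/n. Asymptotically E[X] ~ (c³/6)·n^{3(1−α)} = (7³/6)·n^{-1.5} → 0, so by Markov's inequality G has no triangles w.h.p.

E[X] ≈ 0.161; in regime p = Θ(1/n^{3/2}) E[X] tends to 0 (below the triangle threshold p ~ 1/n).


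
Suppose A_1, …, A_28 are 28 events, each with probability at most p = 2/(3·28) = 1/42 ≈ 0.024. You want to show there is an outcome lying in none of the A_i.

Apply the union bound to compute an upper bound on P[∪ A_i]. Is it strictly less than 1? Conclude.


Union bound: P[∪_{i=1}^{28} A_i] ≤ Σ_i P[A_i] ≤ 28·p = 28·(1/42) = 2/3.
Numerically: 2/3 ≈ 0.667.
Is 2/3 < 1? YES.
Since P[∪ A_i] ≤ 2/3 < 1, the complement has P[∩ A_i^c] ≥ 1 − 2/3 = 1/3 > 0, so some outcome avoids every A_i.

28·p = 2/3 ≈ 0.667; existence CERTIFIED by the union bound.


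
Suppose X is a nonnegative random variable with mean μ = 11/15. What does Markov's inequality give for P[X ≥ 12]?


μ = E[X] = 11/15, a = 12.
Markov: P[X ≥ 12] ≤ μ/a = (11/15)/12 = 11/180.
Numerically: ≈ 0.0611.
(Since a = 12 > μ = 0.7333, the bound 11/180 is < 1 and informative.)

P[X ≥ 12] ≤ 11/180 ≈ 0.0611.


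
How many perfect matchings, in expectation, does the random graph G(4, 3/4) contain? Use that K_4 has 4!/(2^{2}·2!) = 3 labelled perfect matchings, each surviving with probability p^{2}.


K_4 has 4!/(2^{2}·2!) = 3 labelled perfect matchings.
For each such perfect matching H, let X_H = 1 if all 2 edges of H are present in G. Then P[X_H = 1] = p^{2} = (3/4)^{2} = 9/16.
Summing the indicators: E[X] = Σ_H E[X_H] = 3 · p^{2} = 3 · 9/16 = 27/16.
Numerically: E[X] ≈ 1.688.

E[X] = 3 · (3/4)^{2} = 27/16 ≈ 1.688.


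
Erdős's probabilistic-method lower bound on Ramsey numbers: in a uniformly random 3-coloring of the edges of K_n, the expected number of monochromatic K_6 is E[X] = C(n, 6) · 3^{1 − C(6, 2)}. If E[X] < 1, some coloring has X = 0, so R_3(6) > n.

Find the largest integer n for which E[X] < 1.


We need C(n, 6) · 3^{1 − 15} < 1, i.e. C(n, 6) < 3^{15 − 1} = 4782969.
Check values of n near the boundary:
  n = 35: C(35, 6) = 1623160; 1623160 < 4782969? YES
  n = 36: C(36, 6) = 1947792; 1947792 < 4782969? YES
  n = 37: C(37, 6) = 2324784; 2324784 < 4782969? YES
  n = 38: C(38, 6) = 2760681; 2760681 < 4782969? YES
  n = 39: C(39, 6) = 3262623; 3262623 < 4782969? YES
  n = 40: C(40, 6) = 3838380; 3838380 < 4782969? YES
  n = 41: C(41, 6) = 4496388; 4496388 < 4782969? YES
  n = 42: C(42, 6) = 5245786; 5245786 < 4782969? NO
  n = 43: C(43, 6) = 6096454; 6096454 < 4782969? NO
  n = 44: C(44, 6) = 7059052; 7059052 < 4782969? NO
The largest n with C(n, 6) < 4782969 is n = 41 (where E[X] = 1498796/1594323 ≈ 0.940083). Hence R_3(6) > 41, i.e. R_3(6) ≥ 42.

Largest n = 41; hence R_3(6) > 41.


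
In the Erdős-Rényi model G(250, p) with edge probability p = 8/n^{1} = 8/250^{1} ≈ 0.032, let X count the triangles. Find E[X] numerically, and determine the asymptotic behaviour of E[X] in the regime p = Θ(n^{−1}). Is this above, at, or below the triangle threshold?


Number of potential triangles: C(250, 3) = 2573000.
Each occurs with probability p³ ≈ (0.032)³ ≈ 3.27680e-05.
By linearity: E[X] = C(250, 3)·p³ ≈ 2573000 · 3.27680e-05 ≈ 84.312.
Here α = 1, so p = 8/n is exactly at the triangle threshold p ~ 1/n. Asymptotically E[X] → c³/6 = 8³/6 = 256/3 ≈ 85.333, a bounded constant. In this regime the triangle count is asymptotically Poisson(c³/6).

E[X] ≈ 84.312; in regime p = Θ(1/n^{1}) E[X] stays bounded (at the triangle threshold p ~ 1/n).


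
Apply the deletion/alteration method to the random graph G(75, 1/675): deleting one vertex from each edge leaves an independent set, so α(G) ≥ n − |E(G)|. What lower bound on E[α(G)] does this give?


E[|E(G)|] = C(75, 2)·p = 2775 · (1/675) = 37/9.
E[α(G)] ≥ n − E[|E(G)|] = 75 − 37/9 = 638/9.
Numerically: ≈ 70.88889.
(This is only a lower bound; the true E[α(G)] may be larger.)

E[α(G)] ≥ 638/9 ≈ 70.88889.


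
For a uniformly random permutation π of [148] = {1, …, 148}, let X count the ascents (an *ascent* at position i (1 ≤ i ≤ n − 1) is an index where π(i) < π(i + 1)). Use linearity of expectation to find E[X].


Write X = Σ X_I over i = 1, …, 147, with X_I the indicator of one ascent.
There are 147 indicators.
For each fixed i, the pair (π(i), π(i+1)) is a uniformly random ordered pair of distinct values from {1, …, 148}; by symmetry P[π(i) < π(i+1)] = 1/2.
By linearity: E[X] = 147 · (1/2) = (148 − 1) · (1/2) = 147/2 ≈ 73.50000.

E[X] = 147/2 = 73.50000.


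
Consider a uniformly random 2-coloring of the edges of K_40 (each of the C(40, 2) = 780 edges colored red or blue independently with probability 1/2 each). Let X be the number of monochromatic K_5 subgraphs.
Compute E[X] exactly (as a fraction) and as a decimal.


Let X = Σ_S X_S over the C(40, 5) = 658008 subsets S of size 5, where X_S = 1 if the K_5 on S is monochromatic.
For a fixed S, the K_5 on S has C(5, 2) = 10 edges. P[all 10 edges red] = (1/2)^10, and likewise for blue, so P[monochromatic] = 2·(1/2)^10 = 2^{1 − 10} = 1/512.
By linearity of expectation: E[X] = C(40, 5) · 2^{1 − 10} = 658008 · 1/512 = 82251/64.
Numerically: E[X] ≈ 1285.17188.

E[X] = C(40,5)·2^(1−C(5,2)) = 82251/64 ≈ 1285.17188.


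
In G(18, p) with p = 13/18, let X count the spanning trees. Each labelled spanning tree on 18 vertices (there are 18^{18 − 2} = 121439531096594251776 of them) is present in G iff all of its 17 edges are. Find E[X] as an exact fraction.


K_18 has 18^{18 − 2} = 121439531096594251776 labelled spanning trees.
For each such spanning tree H, let X_H = 1 if all 17 edges of H are present in G. Then P[X_H = 1] = p^{17} = (13/18)^{17} = 8650415919381337933/2185911559738696531968.
Summing the indicators: E[X] = Σ_H E[X_H] = 121439531096594251776 · p^{17} = 121439531096594251776 · 8650415919381337933/2185911559738696531968 = 8650415919381337933/18.
Numerically: E[X] ≈ 4.8058e+17.

E[X] = 121439531096594251776 · (13/18)^{17} = 8650415919381337933/18 ≈ 4.8058e+17.


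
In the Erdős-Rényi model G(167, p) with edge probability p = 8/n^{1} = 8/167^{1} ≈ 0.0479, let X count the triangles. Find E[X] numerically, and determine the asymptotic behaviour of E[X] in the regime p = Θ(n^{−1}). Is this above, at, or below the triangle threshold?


Number of potential triangles: C(167, 3) = 762355.
Each occurs with probability p³ ≈ (0.0479)³ ≈ 1.099311e-04.
By linearity: E[X] = C(167, 3)·p³ ≈ 762355 · 1.099311e-04 ≈ 83.8065.
Here α = 1, so p = 8/n is exactly at the triangle threshold p ~ 1/n. Asymptotically E[X] → c³/6 = 8³/6 = 256/3 ≈ 85.3333, a bounded constant. In this regime the triangle count is asymptotically Poisson(c³/6).

E[X] ≈ 83.8065; in regime p = Θ(1/n^{1}) E[X] stays bounded (at the triangle threshold p ~ 1/n).


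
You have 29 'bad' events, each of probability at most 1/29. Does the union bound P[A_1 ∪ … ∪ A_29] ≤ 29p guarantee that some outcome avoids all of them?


Union bound: P[∪_{i=1}^{29} A_i] ≤ Σ_i P[A_i] ≤ 29·p = 29·(1/29) = 1.
Numerically: 1 ≈ 1.0000000.
Is 1 < 1? NO.
Since the bound 1 is ≥ 1, the union bound is uninformative here; it does NOT by itself certify existence.

29·p = 1 ≈ 1.0000000; existence NOT certified by the union bound.


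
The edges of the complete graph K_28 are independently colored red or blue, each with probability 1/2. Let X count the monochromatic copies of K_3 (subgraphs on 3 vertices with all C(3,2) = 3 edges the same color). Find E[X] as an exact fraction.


Let X = Σ_S X_S over the C(28, 3) = 3276 subsets S of size 3, where X_S = 1 if the K_3 on S is monochromatic.
For a fixed S, the K_3 on S has C(3, 2) = 3 edges. P[all 3 edges red] = (1/2)^3, and likewise for blue, so P[monochromatic] = 2·(1/2)^3 = 2^{1 − 3} = 1/4.
By linearity: E[X] = C(28, 3) · 2^{1 − 3} = 3276 · 1/4 = 819.
Numerically: E[X] ≈ 819.000000.

E[X] = C(28,3)·2^(1−C(3,2)) = 819 ≈ 819.000000.


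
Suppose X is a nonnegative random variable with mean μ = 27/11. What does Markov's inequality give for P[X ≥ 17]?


μ = E[X] = 27/11, a = 17.
Markov: P[X ≥ 17] ≤ μ/a = (27/11)/17 = 27/187.
Numerically: ≈ 0.1444.
(Since a = 17 > μ = 2.4545, the bound 27/187 is < 1 and informative.)

P[X ≥ 17] ≤ 27/187 ≈ 0.1444.


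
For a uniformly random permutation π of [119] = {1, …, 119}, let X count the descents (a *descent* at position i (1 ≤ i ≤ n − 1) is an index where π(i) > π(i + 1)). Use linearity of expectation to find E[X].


Write X = Σ X_I over i = 1, …, 118, with X_I the indicator of one descent.
There are 118 indicators.
For each fixed i, the pair (π(i), π(i+1)) is a uniformly random ordered pair of distinct values from {1, …, 119}; by symmetry P[π(i) > π(i+1)] = 1/2.
By linearity: E[X] = 118 · (1/2) = (119 − 1) · (1/2) = 59 ≈ 59.000000.

E[X] = 59 = 59.000000.


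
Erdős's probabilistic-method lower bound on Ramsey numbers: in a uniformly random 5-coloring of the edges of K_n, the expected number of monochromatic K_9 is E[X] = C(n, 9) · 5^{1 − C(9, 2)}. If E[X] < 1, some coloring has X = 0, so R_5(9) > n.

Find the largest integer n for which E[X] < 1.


We need C(n, 9) · 5^{1 − 36} < 1, i.e. C(n, 9) < 5^{36 − 1} = 2910383045673370361328125.
Check values of n near the boundary:
  n = 2170: C(2170, 9) = 2891746779868845075610510; 2891746779868845075610510 < 2910383045673370361328125? YES
  n = 2171: C(2171, 9) = 2903784578674959601827205; 2903784578674959601827205 < 2910383045673370361328125? YES
  n = 2172: C(2172, 9) = 2915866900084148060642020; 2915866900084148060642020 < 2910383045673370361328125? NO
  n = 2173: C(2173, 9) = 2927993888115921319674265; 2927993888115921319674265 < 2910383045673370361328125? NO
  n = 2174: C(2174, 9) = 2940165687188920530702934; 2940165687188920530702934 < 2910383045673370361328125? NO
The largest n with C(n, 9) < 2910383045673370361328125 is n = 2171 (where E[X] = 580756915734991920365441/582076609134674072265625 ≈ 0.99773). Hence R_5(9) > 2171, i.e. R_5(9) ≥ 2172.

Largest n = 2171; hence R_5(9) > 2171.


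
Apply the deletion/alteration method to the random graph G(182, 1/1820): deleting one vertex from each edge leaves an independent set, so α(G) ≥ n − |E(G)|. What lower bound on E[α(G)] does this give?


E[|E(G)|] = C(182, 2)·p = 16471 · (1/1820) = 181/20.
E[α(G)] ≥ n − E[|E(G)|] = 182 − 181/20 = 3459/20.
Numerically: ≈ 172.9500.
(This is only a lower bound; the true E[α(G)] may be larger.)

E[α(G)] ≥ 3459/20 ≈ 172.9500.


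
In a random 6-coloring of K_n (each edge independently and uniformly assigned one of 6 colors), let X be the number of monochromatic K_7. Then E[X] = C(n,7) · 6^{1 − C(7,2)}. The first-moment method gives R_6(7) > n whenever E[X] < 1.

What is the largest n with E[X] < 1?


We need C(n, 7) · 6^{1 − 21} < 1, i.e. C(n, 7) < 6^{21 − 1} = 3656158440062976.
Check values of n near the boundary:
  n = 562: C(562, 7) = 3384017972944752; 3384017972944752 < 3656158440062976? YES
  n = 563: C(563, 7) = 3426622515769596; 3426622515769596 < 3656158440062976? YES
  n = 564: C(564, 7) = 3469685994423792; 3469685994423792 < 3656158440062976? YES
  n = 565: C(565, 7) = 3513212521235560; 3513212521235560 < 3656158440062976? YES
  n = 566: C(566, 7) = 3557206237959440; 3557206237959440 < 3656158440062976? YES
  n = 567: C(567, 7) = 3601671315933933; 3601671315933933 < 3656158440062976? YES
  n = 568: C(568, 7) = 3646611956239704; 3646611956239704 < 3656158440062976? YES
  n = 569: C(569, 7) = 3692032389858348; 3692032389858348 < 3656158440062976? NO
  n = 570: C(570, 7) = 3737936877831720; 3737936877831720 < 3656158440062976? NO
The largest n with C(n, 7) < 3656158440062976 is n = 568 (where E[X] = 16882462760369/16926659444736 ≈ 0.99739). Hence R_6(7) > 568, i.e. R_6(7) ≥ 569.

Largest n = 568; hence R_6(7) > 568.


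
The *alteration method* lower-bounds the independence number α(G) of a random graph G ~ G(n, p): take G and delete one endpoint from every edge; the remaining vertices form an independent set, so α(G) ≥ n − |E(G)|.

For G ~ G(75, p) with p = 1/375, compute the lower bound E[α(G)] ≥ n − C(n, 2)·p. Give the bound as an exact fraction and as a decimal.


E[|E(G)|] = C(75, 2)·p = 2775 · (1/375) = 37/5.
E[α(G)] ≥ n − E[|E(G)|] = 75 − 37/5 = 338/5.
Numerically: ≈ 67.600000.
(This is only a lower bound; the true E[α(G)] may be larger.)

E[α(G)] ≥ 338/5 ≈ 67.600000.


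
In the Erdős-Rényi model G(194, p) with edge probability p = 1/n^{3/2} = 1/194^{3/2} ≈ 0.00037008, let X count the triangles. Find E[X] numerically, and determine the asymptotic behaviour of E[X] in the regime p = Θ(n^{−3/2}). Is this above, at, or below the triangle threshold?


Number of potential triangles: C(194, 3) = 1198144.
Each occurs with probability p³ ≈ (0.00037008)³ ≈ 5.0686490e-11.
By linearity: E[X] = C(194, 3)·p³ ≈ 1198144 · 5.0686490e-11 ≈ 0.00006.
Since α = 3/2 > 1, p = c/n^{3/2} = o(1/n) is below the triangle threshold p ~ 1/n. Asymptotically E[X] ~ (c³/6)·n^{3(1−α)} = (1³/6)·n^{-1.5} → 0, so by Markov's inequality G has no triangles w.h.p.

E[X] ≈ 0.00006; in regime p = Θ(1/n^{3/2}) E[X] tends to 0 (below the triangle threshold p ~ 1/n).


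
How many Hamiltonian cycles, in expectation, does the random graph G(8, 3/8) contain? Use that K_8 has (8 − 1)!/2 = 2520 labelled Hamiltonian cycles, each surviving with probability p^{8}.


K_8 has (8 − 1)!/2 = 2520 labelled Hamiltonian cycles.
For each such Hamiltonian cycle H, let X_H = 1 if all 8 edges of H are present in G. Then P[X_H = 1] = p^{8} = (3/8)^{8} = 6561/16777216.
By linearity of expectation: E[X] = Σ_H E[X_H] = 2520 · p^{8} = 2520 · 6561/16777216 = 2066715/2097152.
Numerically: E[X] ≈ 0.985487.

E[X] = 2520 · (3/8)^{8} = 2066715/2097152 ≈ 0.985487.
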